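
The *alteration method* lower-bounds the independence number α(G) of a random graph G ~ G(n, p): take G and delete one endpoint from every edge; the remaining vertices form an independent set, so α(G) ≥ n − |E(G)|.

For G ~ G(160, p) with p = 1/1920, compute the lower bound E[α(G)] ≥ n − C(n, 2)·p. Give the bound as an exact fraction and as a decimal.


E[|E(G)|] = C(160, 2)·p = 12720 · (1/1920) = 53/8.
E[α(G)] ≥ n − E[|E(G)|] = 160 − 53/8 = 1227/8.
Numerically: ≈ 153.3750.
(This is only a lower bound; the true E[α(G)] may be larger.)

E[α(G)] ≥ 1227/8 ≈ 153.3750.


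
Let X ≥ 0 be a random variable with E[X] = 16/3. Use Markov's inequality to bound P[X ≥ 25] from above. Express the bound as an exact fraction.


μ = E[X] = 16/3, a = 25.
Markov: P[X ≥ 25] ≤ μ/a = (16/3)/25 = 16/75.
Numerically: ≈ 0.213333.
(Since a = 25 > μ = 5.333333, the bound 16/75 is < 1 and informative.)

P[X ≥ 25] ≤ 16/75 ≈ 0.213333.


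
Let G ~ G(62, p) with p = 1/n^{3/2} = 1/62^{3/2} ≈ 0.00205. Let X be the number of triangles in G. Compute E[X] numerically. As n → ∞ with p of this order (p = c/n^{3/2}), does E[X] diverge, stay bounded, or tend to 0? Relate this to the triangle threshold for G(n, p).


Number of potential triangles: C(62, 3) = 37820.
Each occurs with probability p³ ≈ (0.00205)³ ≈ 8.59483e-09.
By linearity: E[X] = C(62, 3)·p³ ≈ 37820 · 8.59483e-09 ≈ 0.000.
Since α = 3/2 > 1, p = c/n^{3/2} = o(1/n) is below the triangle threshold p ~ 1/n. Asymptotically E[X] ~ (c³/6)·n^{3(1−α)} = (1³/6)·n^{-1.5} → 0, so by Markov's inequality G has no triangles w.h.p.

E[X] ≈ 0.000; in regime p = Θ(1/n^{3/2}) E[X] tends to 0 (below the triangle threshold p ~ 1/n).


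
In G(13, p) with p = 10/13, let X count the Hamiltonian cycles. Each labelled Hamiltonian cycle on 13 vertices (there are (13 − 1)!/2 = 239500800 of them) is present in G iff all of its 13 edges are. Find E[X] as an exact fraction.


K_13 has (13 − 1)!/2 = 239500800 labelled Hamiltonian cycles.
For each such Hamiltonian cycle H, let X_H = 1 if all 13 edges of H are present in G. Then P[X_H = 1] = p^{13} = (10/13)^{13} = 10000000000000/302875106592253.
Summing the indicators: E[X] = Σ_H E[X_H] = 239500800 · p^{13} = 239500800 · 10000000000000/302875106592253 = 2395008000000000000000/302875106592253.
Numerically: E[X] ≈ 7.9076e+06.

E[X] = 239500800 · (10/13)^{13} = 2395008000000000000000/302875106592253 ≈ 7.9076e+06.


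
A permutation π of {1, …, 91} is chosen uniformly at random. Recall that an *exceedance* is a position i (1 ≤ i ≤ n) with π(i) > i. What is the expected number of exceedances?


Write X = Σ_{i=1}^{91} X_i, where X_i = 1_{π(i) > i}.
For each fixed i, π(i) is uniform over {1, …, 91} (marginal of a uniform permutation), so P[π(i) > i] = (n − i)/n. Summing: Σ_{i=1}^{91} (n − i)/n = (0 + 1 + … + 90)/91 = 91(91 − 1)/(2·91) = (91 − 1)/2.
Hence E[X] = Σ_{i=1}^{91} (91 − i)/91 = 45 ≈ 45.00000.

E[X] = 45 = 45.00000.


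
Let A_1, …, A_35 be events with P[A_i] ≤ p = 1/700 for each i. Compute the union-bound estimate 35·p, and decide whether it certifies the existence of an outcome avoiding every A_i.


Union bound: P[∪_{i=1}^{35} A_i] ≤ Σ_i P[A_i] ≤ 35·p = 35·(1/700) = 1/20.
Numerically: 1/20 ≈ 0.0500000.
Is 1/20 < 1? YES.
Since P[∪ A_i] ≤ 1/20 < 1, the complement has P[∩ A_i^c] ≥ 1 − 1/20 = 19/20 > 0, so some outcome avoids every A_i.

35·p = 1/20 ≈ 0.0500000; existence CERTIFIED by the union bound.


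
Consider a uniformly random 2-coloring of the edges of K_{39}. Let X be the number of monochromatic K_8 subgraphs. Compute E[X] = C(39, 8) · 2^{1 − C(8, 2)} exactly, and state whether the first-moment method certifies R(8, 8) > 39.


E[X] = C(39, 8) · 2^{1 − 28} = 61523748 · 2^{−27} = 61523748/134217728.
As a reduced fraction: E[X] = 15380937/33554432 ≈ 0.458.
Is E[X] < 1? YES.
Since E[X] < 1, there exists a 2-coloring of K_{39} with no monochromatic K_8; hence R(8, 8) > 39.

E[X] = 15380937/33554432 ≈ 0.458; E[X] < 1, so R(8, 8) > 39.


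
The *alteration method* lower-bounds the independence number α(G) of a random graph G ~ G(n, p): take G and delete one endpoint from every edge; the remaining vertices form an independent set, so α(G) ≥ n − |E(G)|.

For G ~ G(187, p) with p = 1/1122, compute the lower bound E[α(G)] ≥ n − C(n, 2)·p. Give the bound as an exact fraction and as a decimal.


E[|E(G)|] = C(187, 2)·p = 17391 · (1/1122) = 31/2.
E[α(G)] ≥ n − E[|E(G)|] = 187 − 31/2 = 343/2.
Numerically: ≈ 171.500000.
(This is only a lower bound; the true E[α(G)] may be larger.)

E[α(G)] ≥ 343/2 ≈ 171.500000.


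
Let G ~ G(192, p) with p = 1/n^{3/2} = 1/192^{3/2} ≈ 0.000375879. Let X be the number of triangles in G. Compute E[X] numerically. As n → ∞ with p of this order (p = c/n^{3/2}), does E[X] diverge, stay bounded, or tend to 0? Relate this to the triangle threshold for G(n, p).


Number of potential triangles: C(192, 3) = 1161280.
Each occurs with probability p³ ≈ (0.000375879)³ ≈ 5.31061076e-11.
By linearity: E[X] = C(192, 3)·p³ ≈ 1161280 · 5.31061076e-11 ≈ 0.000062.
Since α = 3/2 > 1, p = c/n^{3/2} = o(1/n) is below the triangle threshold p ~ 1/n. Asymptotically E[X] ~ (c³/6)·n^{3(1−α)} = (1³/6)·n^{-1.5} → 0, so by Markov's inequality G has no triangles w.h.p.

E[X] ≈ 0.000062; in regime p = Θ(1/n^{3/2}) E[X] tends to 0 (below the triangle threshold p ~ 1/n).


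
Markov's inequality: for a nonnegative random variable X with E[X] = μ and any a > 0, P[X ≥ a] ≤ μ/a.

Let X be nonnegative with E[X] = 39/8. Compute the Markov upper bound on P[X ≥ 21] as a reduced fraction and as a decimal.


μ = E[X] = 39/8, a = 21.
Markov: P[X ≥ 21] ≤ μ/a = (39/8)/21 = 13/56.
Numerically: ≈ 0.232143.
(Since a = 21 > μ = 4.875000, the bound 13/56 is < 1 and informative.)

P[X ≥ 21] ≤ 13/56 ≈ 0.232143.


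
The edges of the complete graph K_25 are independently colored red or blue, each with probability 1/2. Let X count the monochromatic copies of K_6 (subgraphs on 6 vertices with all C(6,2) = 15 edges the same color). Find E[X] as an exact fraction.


Let X = Σ_S X_S over the C(25, 6) = 177100 subsets S of size 6, where X_S = 1 if the K_6 on S is monochromatic.
For a fixed S, the K_6 on S has C(6, 2) = 15 edges. P[all 15 edges red] = (1/2)^15, and likewise for blue, so P[monochromatic] = 2·(1/2)^15 = 2^{1 − 15} = 1/16384.
By linearity: E[X] = C(25, 6) · 2^{1 − 15} = 177100 · 1/16384 = 44275/4096.
Numerically: E[X] ≈ 10.8093.

E[X] = C(25,6)·2^(1−C(6,2)) = 44275/4096 ≈ 10.8093.


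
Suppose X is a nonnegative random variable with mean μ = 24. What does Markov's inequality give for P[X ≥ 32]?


μ = E[X] = 24, a = 32.
Markov: P[X ≥ 32] ≤ μ/a = (24)/32 = 3/4.
Numerically: ≈ 0.750.
(Since a = 32 > μ = 24.000, the bound 3/4 is < 1 and informative.)

P[X ≥ 32] ≤ 3/4 ≈ 0.750.


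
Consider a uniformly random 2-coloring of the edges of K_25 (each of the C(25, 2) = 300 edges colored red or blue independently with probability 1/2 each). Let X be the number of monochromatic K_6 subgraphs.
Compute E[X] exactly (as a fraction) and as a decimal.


Let X = Σ_S X_S over the C(25, 6) = 177100 subsets S of size 6, where X_S = 1 if the K_6 on S is monochromatic.
For a fixed S, the K_6 on S has C(6, 2) = 15 edges. P[all 15 edges red] = (1/2)^15, and likewise for blue, so P[monochromatic] = 2·(1/2)^15 = 2^{1 − 15} = 1/16384.
Summing: E[X] = C(25, 6) · 2^{1 − 15} = 177100 · 1/16384 = 44275/4096.
Numerically: E[X] ≈ 10.80933.

E[X] = C(25,6)·2^(1−C(6,2)) = 44275/4096 ≈ 10.80933.


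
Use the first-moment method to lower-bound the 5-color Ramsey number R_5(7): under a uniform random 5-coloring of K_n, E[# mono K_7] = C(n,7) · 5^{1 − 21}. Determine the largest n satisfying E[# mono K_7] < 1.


We need C(n, 7) · 5^{1 − 21} < 1, i.e. C(n, 7) < 5^{21 − 1} = 95367431640625.
Check values of n near the boundary:
  n = 336: C(336, 7) = 90079147136880; 90079147136880 < 95367431640625? YES
  n = 337: C(337, 7) = 91989916924632; 91989916924632 < 95367431640625? YES
  n = 338: C(338, 7) = 93935323022736; 93935323022736 < 95367431640625? YES
  n = 339: C(339, 7) = 95915887062372; 95915887062372 < 95367431640625? NO
  n = 340: C(340, 7) = 97932136940560; 97932136940560 < 95367431640625? NO
The largest n with C(n, 7) < 95367431640625 is n = 338 (where E[X] = 93935323022736/95367431640625 ≈ 0.9849833). Hence R_5(7) > 338, i.e. R_5(7) ≥ 339.

Largest n = 338; hence R_5(7) > 338.


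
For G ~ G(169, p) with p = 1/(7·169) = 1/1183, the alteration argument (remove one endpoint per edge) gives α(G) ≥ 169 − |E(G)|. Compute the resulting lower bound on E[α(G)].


E[|E(G)|] = C(169, 2)·p = 14196 · (1/1183) = 12.
E[α(G)] ≥ n − E[|E(G)|] = 169 − 12 = 157.
Numerically: ≈ 157.0000.
(This is only a lower bound; the true E[α(G)] may be larger.)

E[α(G)] ≥ 157 ≈ 157.0000.


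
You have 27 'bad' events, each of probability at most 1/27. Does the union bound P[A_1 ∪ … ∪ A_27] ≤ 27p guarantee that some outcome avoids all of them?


Union bound: P[∪_{i=1}^{27} A_i] ≤ Σ_i P[A_i] ≤ 27·p = 27·(1/27) = 1.
Numerically: 1 ≈ 1.000000.
Is 1 < 1? NO.
Since the bound 1 is ≥ 1, the union bound is uninformative here; it does NOT by itself certify existence.

27·p = 1 ≈ 1.000000; existence NOT certified by the union bound.


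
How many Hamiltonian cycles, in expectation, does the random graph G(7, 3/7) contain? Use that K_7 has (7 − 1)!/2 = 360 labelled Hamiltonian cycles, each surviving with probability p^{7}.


K_7 has (7 − 1)!/2 = 360 labelled Hamiltonian cycles.
For each such Hamiltonian cycle H, let X_H = 1 if all 7 edges of H are present in G. Then P[X_H = 1] = p^{7} = (3/7)^{7} = 2187/823543.
Summing the indicators: E[X] = Σ_H E[X_H] = 360 · p^{7} = 360 · 2187/823543 = 787320/823543.
Numerically: E[X] ≈ 0.956016.

E[X] = 360 · (3/7)^{7} = 787320/823543 ≈ 0.956016.


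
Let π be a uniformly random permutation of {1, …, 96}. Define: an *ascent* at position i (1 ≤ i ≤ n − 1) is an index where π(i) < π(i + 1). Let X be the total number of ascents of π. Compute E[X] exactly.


Write X = Σ X_I over i = 1, …, 95, with X_I the indicator of one ascent.
There are 95 indicators.
For each fixed i, the pair (π(i), π(i+1)) is a uniformly random ordered pair of distinct values from {1, …, 96}; by symmetry P[π(i) < π(i+1)] = 1/2.
By linearity: E[X] = 95 · (1/2) = (96 − 1) · (1/2) = 95/2 ≈ 47.50000.

E[X] = 95/2 = 47.50000.


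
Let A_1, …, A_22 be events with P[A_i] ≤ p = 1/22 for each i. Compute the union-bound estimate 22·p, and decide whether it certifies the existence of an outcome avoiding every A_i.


Union bound: P[∪_{i=1}^{22} A_i] ≤ Σ_i P[A_i] ≤ 22·p = 22·(1/22) = 1.
Numerically: 1 ≈ 1.000000.
Is 1 < 1? NO.
Since the bound 1 is ≥ 1, the union bound is uninformative here; it does NOT by itself certify existence.

22·p = 1 ≈ 1.000000; existence NOT certified by the union bound.


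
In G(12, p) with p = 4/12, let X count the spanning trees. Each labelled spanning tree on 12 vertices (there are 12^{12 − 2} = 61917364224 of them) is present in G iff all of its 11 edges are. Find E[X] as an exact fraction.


K_12 has 12^{12 − 2} = 61917364224 labelled spanning trees.
For each such spanning tree H, let X_H = 1 if all 11 edges of H are present in G. Then P[X_H = 1] = p^{11} = (1/3)^{11} = 1/177147.
By linearity of expectation: E[X] = Σ_H E[X_H] = 61917364224 · p^{11} = 61917364224 · 1/177147 = 1048576/3.
Numerically: E[X] ≈ 349525.

E[X] = 61917364224 · (1/3)^{11} = 1048576/3 ≈ 349525.


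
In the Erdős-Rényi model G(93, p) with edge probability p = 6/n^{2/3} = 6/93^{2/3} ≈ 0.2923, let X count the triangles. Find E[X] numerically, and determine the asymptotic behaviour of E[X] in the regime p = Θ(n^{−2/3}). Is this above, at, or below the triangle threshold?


Number of potential triangles: C(93, 3) = 129766.
Each occurs with probability p³ ≈ (0.2923)³ ≈ 2.497399e-02.
By linearity: E[X] = C(93, 3)·p³ ≈ 129766 · 2.497399e-02 ≈ 3240.7742.
Since α = 2/3 < 1, p = c/n^{2/3} ≫ 1/n is above the triangle threshold p ~ 1/n. Asymptotically E[X] ~ (c³/6)·n^{3(1−α)} = (6³/6)·n^{1} → ∞; triangles are abundant w.h.p.

E[X] ≈ 3240.7742; in regime p = Θ(1/n^{2/3}) E[X] diverges (above the triangle threshold p ~ 1/n).


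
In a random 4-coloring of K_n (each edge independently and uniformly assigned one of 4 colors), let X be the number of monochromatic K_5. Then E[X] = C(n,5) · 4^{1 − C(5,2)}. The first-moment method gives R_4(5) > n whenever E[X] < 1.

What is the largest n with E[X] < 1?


We need C(n, 5) · 4^{1 − 10} < 1, i.e. C(n, 5) < 4^{10 − 1} = 262144.
Check values of n near the boundary:
  n = 32: C(32, 5) = 201376; 201376 < 262144? YES
  n = 33: C(33, 5) = 237336; 237336 < 262144? YES
  n = 34: C(34, 5) = 278256; 278256 < 262144? NO
  n = 35: C(35, 5) = 324632; 324632 < 262144? NO
  n = 36: C(36, 5) = 376992; 376992 < 262144? NO
The largest n with C(n, 5) < 262144 is n = 33 (where E[X] = 29667/32768 ≈ 0.905). Hence R_4(5) > 33, i.e. R_4(5) ≥ 34.

Largest n = 33; hence R_4(5) > 33.


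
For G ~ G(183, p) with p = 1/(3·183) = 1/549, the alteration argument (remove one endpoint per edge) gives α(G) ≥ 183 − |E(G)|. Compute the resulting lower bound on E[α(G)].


E[|E(G)|] = C(183, 2)·p = 16653 · (1/549) = 91/3.
E[α(G)] ≥ n − E[|E(G)|] = 183 − 91/3 = 458/3.
Numerically: ≈ 152.6667.
(This is only a lower bound; the true E[α(G)] may be larger.)

E[α(G)] ≥ 458/3 ≈ 152.6667.


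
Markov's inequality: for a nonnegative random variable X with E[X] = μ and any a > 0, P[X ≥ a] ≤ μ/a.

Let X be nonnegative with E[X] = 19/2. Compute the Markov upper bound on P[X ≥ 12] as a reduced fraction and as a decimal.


μ = E[X] = 19/2, a = 12.
Markov: P[X ≥ 12] ≤ μ/a = (19/2)/12 = 19/24.
Numerically: ≈ 0.7917.
(Since a = 12 > μ = 9.5000, the bound 19/24 is < 1 and informative.)

P[X ≥ 12] ≤ 19/24 ≈ 0.7917.


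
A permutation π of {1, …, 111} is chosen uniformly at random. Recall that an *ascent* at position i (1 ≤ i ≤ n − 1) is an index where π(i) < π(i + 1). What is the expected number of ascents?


Write X = Σ X_I over i = 1, …, 110, with X_I the indicator of one ascent.
There are 110 indicators.
For each fixed i, the pair (π(i), π(i+1)) is a uniformly random ordered pair of distinct values from {1, …, 111}; by symmetry P[π(i) < π(i+1)] = 1/2.
By linearity: E[X] = 110 · (1/2) = (111 − 1) · (1/2) = 55 ≈ 55.000.

E[X] = 55 = 55.000.


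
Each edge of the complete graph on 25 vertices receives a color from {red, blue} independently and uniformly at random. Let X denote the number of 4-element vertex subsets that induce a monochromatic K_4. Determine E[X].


Let X = Σ_S X_S over the C(25, 4) = 12650 subsets S of size 4, where X_S = 1 if the K_4 on S is monochromatic.
For a fixed S, the K_4 on S has C(4, 2) = 6 edges. P[all 6 edges red] = (1/2)^6, and likewise for blue, so P[monochromatic] = 2·(1/2)^6 = 2^{1 − 6} = 1/32.
Summing: E[X] = C(25, 4) · 2^{1 − 6} = 12650 · 1/32 = 6325/16.
Numerically: E[X] ≈ 395.31250.

E[X] = C(25,4)·2^(1−C(4,2)) = 6325/16 ≈ 395.31250.


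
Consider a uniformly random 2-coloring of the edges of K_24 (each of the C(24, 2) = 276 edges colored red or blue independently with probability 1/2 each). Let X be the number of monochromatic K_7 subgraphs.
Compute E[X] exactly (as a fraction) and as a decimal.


Let X = Σ_S X_S over the C(24, 7) = 346104 subsets S of size 7, where X_S = 1 if the K_7 on S is monochromatic.
For a fixed S, the K_7 on S has C(7, 2) = 21 edges. P[all 21 edges red] = (1/2)^21, and likewise for blue, so P[monochromatic] = 2·(1/2)^21 = 2^{1 − 21} = 1/1048576.
By linearity: E[X] = C(24, 7) · 2^{1 − 21} = 346104 · 1/1048576 = 43263/131072.
Numerically: E[X] ≈ 0.33007.

E[X] = C(24,7)·2^(1−C(7,2)) = 43263/131072 ≈ 0.33007.


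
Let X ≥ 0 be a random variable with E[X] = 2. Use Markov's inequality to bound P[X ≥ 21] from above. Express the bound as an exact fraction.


μ = E[X] = 2, a = 21.
Markov: P[X ≥ 21] ≤ μ/a = (2)/21 = 2/21.
Numerically: ≈ 0.095.
(Since a = 21 > μ = 2.000, the bound 2/21 is < 1 and informative.)

P[X ≥ 21] ≤ 2/21 ≈ 0.095.


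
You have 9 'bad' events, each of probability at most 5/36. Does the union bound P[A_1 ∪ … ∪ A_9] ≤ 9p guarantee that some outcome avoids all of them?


Union bound: P[∪_{i=1}^{9} A_i] ≤ Σ_i P[A_i] ≤ 9·p = 9·(5/36) = 5/4.
Numerically: 5/4 ≈ 1.2500000.
Is 5/4 < 1? NO.
Since the bound 5/4 is ≥ 1, the union bound is uninformative here; it does NOT by itself certify existence.

9·p = 5/4 ≈ 1.2500000; existence NOT certified by the union bound.


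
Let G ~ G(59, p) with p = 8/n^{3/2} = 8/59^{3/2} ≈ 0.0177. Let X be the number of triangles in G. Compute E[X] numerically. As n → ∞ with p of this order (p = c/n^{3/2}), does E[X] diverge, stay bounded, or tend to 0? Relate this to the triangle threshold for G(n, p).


Number of potential triangles: C(59, 3) = 32509.
Each occurs with probability p³ ≈ (0.0177)³ ≈ 5.50093e-06.
By linearity: E[X] = C(59, 3)·p³ ≈ 32509 · 5.50093e-06 ≈ 0.179.
Since α = 3/2 > 1, p = c/n^{3/2} = o(1/n) is below the triangle threshold p ~ 1/n. Asymptotically E[X] ~ (c³/6)·n^{3(1−α)} = (8³/6)·n^{-1.5} → 0, so by Markov's inequality G has no triangles w.h.p.

E[X] ≈ 0.179; in regime p = Θ(1/n^{3/2}) E[X] tends to 0 (below the triangle threshold p ~ 1/n).


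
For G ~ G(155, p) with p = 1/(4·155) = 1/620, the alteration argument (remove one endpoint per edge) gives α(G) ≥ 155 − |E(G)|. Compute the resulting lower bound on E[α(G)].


E[|E(G)|] = C(155, 2)·p = 11935 · (1/620) = 77/4.
E[α(G)] ≥ n − E[|E(G)|] = 155 − 77/4 = 543/4.
Numerically: ≈ 135.7500.
(This is only a lower bound; the true E[α(G)] may be larger.)

E[α(G)] ≥ 543/4 ≈ 135.7500.


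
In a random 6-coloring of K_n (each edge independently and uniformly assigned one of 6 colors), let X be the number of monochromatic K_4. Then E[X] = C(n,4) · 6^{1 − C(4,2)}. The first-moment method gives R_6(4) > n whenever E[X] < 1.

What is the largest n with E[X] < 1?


We need C(n, 4) · 6^{1 − 6} < 1, i.e. C(n, 4) < 6^{6 − 1} = 7776.
Check values of n near the boundary:
  n = 16: C(16, 4) = 1820; 1820 < 7776? YES
  n = 17: C(17, 4) = 2380; 2380 < 7776? YES
  n = 18: C(18, 4) = 3060; 3060 < 7776? YES
  n = 19: C(19, 4) = 3876; 3876 < 7776? YES
  n = 20: C(20, 4) = 4845; 4845 < 7776? YES
  n = 21: C(21, 4) = 5985; 5985 < 7776? YES
  n = 22: C(22, 4) = 7315; 7315 < 7776? YES
  n = 23: C(23, 4) = 8855; 8855 < 7776? NO
  n = 24: C(24, 4) = 10626; 10626 < 7776? NO
  n = 25: C(25, 4) = 12650; 12650 < 7776? NO
The largest n with C(n, 4) < 7776 is n = 22 (where E[X] = 7315/7776 ≈ 0.94072). Hence R_6(4) > 22, i.e. R_6(4) ≥ 23.

Largest n = 22; hence R_6(4) > 22.


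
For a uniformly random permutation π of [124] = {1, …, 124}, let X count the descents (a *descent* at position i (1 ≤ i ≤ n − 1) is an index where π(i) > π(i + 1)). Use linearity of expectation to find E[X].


Write X = Σ X_I over i = 1, …, 123, with X_I the indicator of one descent.
There are 123 indicators.
For each fixed i, the pair (π(i), π(i+1)) is a uniformly random ordered pair of distinct values from {1, …, 124}; by symmetry P[π(i) > π(i+1)] = 1/2.
By linearity: E[X] = 123 · (1/2) = (124 − 1) · (1/2) = 123/2 ≈ 61.5000.

E[X] = 123/2 = 61.5000.


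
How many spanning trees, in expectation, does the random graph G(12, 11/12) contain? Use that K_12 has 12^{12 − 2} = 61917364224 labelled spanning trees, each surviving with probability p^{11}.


K_12 has 12^{12 − 2} = 61917364224 labelled spanning trees.
For each such spanning tree H, let X_H = 1 if all 11 edges of H are present in G. Then P[X_H = 1] = p^{11} = (11/12)^{11} = 285311670611/743008370688.
By linearity: E[X] = Σ_H E[X_H] = 61917364224 · p^{11} = 61917364224 · 285311670611/743008370688 = 285311670611/12.
Numerically: E[X] ≈ 2.3776e+10.

E[X] = 61917364224 · (11/12)^{11} = 285311670611/12 ≈ 2.3776e+10.


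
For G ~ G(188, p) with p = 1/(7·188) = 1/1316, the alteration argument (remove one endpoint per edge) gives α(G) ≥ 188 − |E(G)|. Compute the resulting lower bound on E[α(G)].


E[|E(G)|] = C(188, 2)·p = 17578 · (1/1316) = 187/14.
E[α(G)] ≥ n − E[|E(G)|] = 188 − 187/14 = 2445/14.
Numerically: ≈ 174.642857.
(This is only a lower bound; the true E[α(G)] may be larger.)

E[α(G)] ≥ 2445/14 ≈ 174.642857.


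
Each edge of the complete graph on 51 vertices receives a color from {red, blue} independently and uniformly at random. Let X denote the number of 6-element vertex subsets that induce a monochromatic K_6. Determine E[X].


Let X = Σ_S X_S over the C(51, 6) = 18009460 subsets S of size 6, where X_S = 1 if the K_6 on S is monochromatic.
For a fixed S, the K_6 on S has C(6, 2) = 15 edges. P[all 15 edges red] = (1/2)^15, and likewise for blue, so P[monochromatic] = 2·(1/2)^15 = 2^{1 − 15} = 1/16384.
Summing: E[X] = C(51, 6) · 2^{1 − 15} = 18009460 · 1/16384 = 4502365/4096.
Numerically: E[X] ≈ 1099.2102.

E[X] = C(51,6)·2^(1−C(6,2)) = 4502365/4096 ≈ 1099.2102.


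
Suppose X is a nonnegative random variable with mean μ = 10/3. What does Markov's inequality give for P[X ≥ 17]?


μ = E[X] = 10/3, a = 17.
Markov: P[X ≥ 17] ≤ μ/a = (10/3)/17 = 10/51.
Numerically: ≈ 0.19608.
(Since a = 17 > μ = 3.33333, the bound 10/51 is < 1 and informative.)

P[X ≥ 17] ≤ 10/51 ≈ 0.19608.


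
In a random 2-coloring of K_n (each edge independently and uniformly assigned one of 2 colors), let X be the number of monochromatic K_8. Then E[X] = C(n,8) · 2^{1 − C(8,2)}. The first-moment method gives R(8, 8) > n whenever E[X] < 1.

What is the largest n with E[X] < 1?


We need C(n, 8) · 2^{1 − 28} < 1, i.e. C(n, 8) < 2^{28 − 1} = 134217728.
Check values of n near the boundary:
  n = 36: C(36, 8) = 30260340; 30260340 < 134217728? YES
  n = 37: C(37, 8) = 38608020; 38608020 < 134217728? YES
  n = 38: C(38, 8) = 48903492; 48903492 < 134217728? YES
  n = 39: C(39, 8) = 61523748; 61523748 < 134217728? YES
  n = 40: C(40, 8) = 76904685; 76904685 < 134217728? YES
  n = 41: C(41, 8) = 95548245; 95548245 < 134217728? YES
  n = 42: C(42, 8) = 118030185; 118030185 < 134217728? YES
  n = 43: C(43, 8) = 145008513; 145008513 < 134217728? NO
  n = 44: C(44, 8) = 177232627; 177232627 < 134217728? NO
The largest n with C(n, 8) < 134217728 is n = 42 (where E[X] = 118030185/134217728 ≈ 0.87939). Hence R(8, 8) > 42, i.e. R(8, 8) ≥ 43.

Largest n = 42; hence R(8, 8) > 42.


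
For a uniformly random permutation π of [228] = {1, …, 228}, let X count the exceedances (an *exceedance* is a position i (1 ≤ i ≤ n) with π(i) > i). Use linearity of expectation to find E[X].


Write X = Σ_{i=1}^{228} X_i, where X_i = 1_{π(i) > i}.
For each fixed i, π(i) is uniform over {1, …, 228} (marginal of a uniform permutation), so P[π(i) > i] = (n − i)/n. Summing: Σ_{i=1}^{228} (n − i)/n = (0 + 1 + … + 227)/228 = 228(228 − 1)/(2·228) = (228 − 1)/2.
Hence E[X] = Σ_{i=1}^{228} (228 − i)/228 = 227/2 ≈ 113.500000.

E[X] = 227/2 = 113.500000.


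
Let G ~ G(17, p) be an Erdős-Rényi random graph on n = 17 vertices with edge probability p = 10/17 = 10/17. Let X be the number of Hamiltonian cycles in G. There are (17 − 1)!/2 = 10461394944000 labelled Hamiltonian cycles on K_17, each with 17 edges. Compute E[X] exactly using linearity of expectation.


K_17 has (17 − 1)!/2 = 10461394944000 labelled Hamiltonian cycles.
For each such Hamiltonian cycle H, let X_H = 1 if all 17 edges of H are present in G. Then P[X_H = 1] = p^{17} = (10/17)^{17} = 100000000000000000/827240261886336764177.
By linearity of expectation: E[X] = Σ_H E[X_H] = 10461394944000 · p^{17} = 10461394944000 · 100000000000000000/827240261886336764177 = 1046139494400000000000000000000/827240261886336764177.
Numerically: E[X] ≈ 1.26461e+09.

E[X] = 10461394944000 · (10/17)^{17} = 1046139494400000000000000000000/827240261886336764177 ≈ 1.26461e+09.


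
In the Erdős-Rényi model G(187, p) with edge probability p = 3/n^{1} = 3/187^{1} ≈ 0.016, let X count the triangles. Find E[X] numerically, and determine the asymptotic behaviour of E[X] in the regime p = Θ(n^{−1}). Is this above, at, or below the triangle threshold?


Number of potential triangles: C(187, 3) = 1072445.
Each occurs with probability p³ ≈ (0.016)³ ≈ 4.12894e-06.
By linearity: E[X] = C(187, 3)·p³ ≈ 1072445 · 4.12894e-06 ≈ 4.428.
Here α = 1, so p = 3/n is exactly at the triangle threshold p ~ 1/n. Asymptotically E[X] → c³/6 = 3³/6 = 9/2 ≈ 4.500, a bounded constant. In this regime the triangle count is asymptotically Poisson(c³/6).

E[X] ≈ 4.428; in regime p = Θ(1/n^{1}) E[X] stays bounded (at the triangle threshold p ~ 1/n).


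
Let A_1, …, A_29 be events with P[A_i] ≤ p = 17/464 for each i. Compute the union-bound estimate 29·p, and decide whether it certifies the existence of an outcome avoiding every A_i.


Union bound: P[∪_{i=1}^{29} A_i] ≤ Σ_i P[A_i] ≤ 29·p = 29·(17/464) = 17/16.
Numerically: 17/16 ≈ 1.06250.
Is 17/16 < 1? NO.
Since the bound 17/16 is ≥ 1, the union bound is uninformative here; it does NOT by itself certify existence.

29·p = 17/16 ≈ 1.06250; existence NOT certified by the union bound.


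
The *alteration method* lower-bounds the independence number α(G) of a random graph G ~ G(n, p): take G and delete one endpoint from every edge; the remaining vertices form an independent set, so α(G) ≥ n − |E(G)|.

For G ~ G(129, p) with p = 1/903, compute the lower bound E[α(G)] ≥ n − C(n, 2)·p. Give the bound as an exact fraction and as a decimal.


E[|E(G)|] = C(129, 2)·p = 8256 · (1/903) = 64/7.
E[α(G)] ≥ n − E[|E(G)|] = 129 − 64/7 = 839/7.
Numerically: ≈ 119.857143.
(This is only a lower bound; the true E[α(G)] may be larger.)

E[α(G)] ≥ 839/7 ≈ 119.857143.


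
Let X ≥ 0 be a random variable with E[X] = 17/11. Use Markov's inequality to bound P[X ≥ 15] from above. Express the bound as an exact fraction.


μ = E[X] = 17/11, a = 15.
Markov: P[X ≥ 15] ≤ μ/a = (17/11)/15 = 17/165.
Numerically: ≈ 0.10303.
(Since a = 15 > μ = 1.54545, the bound 17/165 is < 1 and informative.)

P[X ≥ 15] ≤ 17/165 ≈ 0.10303.


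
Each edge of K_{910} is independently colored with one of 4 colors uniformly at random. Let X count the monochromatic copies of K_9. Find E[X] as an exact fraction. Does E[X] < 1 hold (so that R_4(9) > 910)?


E[X] = C(910, 9) · 4^{1 − 36} = 1133378248346922788210 · 4^{−35} = 1133378248346922788210/1180591620717411303424.
As a reduced fraction: E[X] = 566689124173461394105/590295810358705651712 ≈ 0.960.
Is E[X] < 1? YES.
Since E[X] < 1, there exists a 4-coloring of K_{910} with no monochromatic K_9; hence R_4(9) > 910.

E[X] = 566689124173461394105/590295810358705651712 ≈ 0.960; E[X] < 1, so R_4(9) > 910.


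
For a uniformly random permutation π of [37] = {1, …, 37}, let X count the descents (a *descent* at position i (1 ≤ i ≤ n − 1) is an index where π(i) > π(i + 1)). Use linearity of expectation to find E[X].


Write X = Σ X_I over i = 1, …, 36, with X_I the indicator of one descent.
There are 36 indicators.
For each fixed i, the pair (π(i), π(i+1)) is a uniformly random ordered pair of distinct values from {1, …, 37}; by symmetry P[π(i) > π(i+1)] = 1/2.
By linearity: E[X] = 36 · (1/2) = (37 − 1) · (1/2) = 18 ≈ 18.000.

E[X] = 18 = 18.000.


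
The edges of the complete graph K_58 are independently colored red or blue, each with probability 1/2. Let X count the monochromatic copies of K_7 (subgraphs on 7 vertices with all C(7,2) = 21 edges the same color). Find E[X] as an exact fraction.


Let X = Σ_S X_S over the C(58, 7) = 300674088 subsets S of size 7, where X_S = 1 if the K_7 on S is monochromatic.
For a fixed S, the K_7 on S has C(7, 2) = 21 edges. P[all 21 edges red] = (1/2)^21, and likewise for blue, so P[monochromatic] = 2·(1/2)^21 = 2^{1 − 21} = 1/1048576.
By linearity of expectation: E[X] = C(58, 7) · 2^{1 − 21} = 300674088 · 1/1048576 = 37584261/131072.
Numerically: E[X] ≈ 286.7452.

E[X] = C(58,7)·2^(1−C(7,2)) = 37584261/131072 ≈ 286.7452.


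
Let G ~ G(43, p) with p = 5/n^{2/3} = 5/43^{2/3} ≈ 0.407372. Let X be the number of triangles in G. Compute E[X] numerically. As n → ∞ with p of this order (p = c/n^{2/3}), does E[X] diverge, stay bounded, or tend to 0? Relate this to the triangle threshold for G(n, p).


Number of potential triangles: C(43, 3) = 12341.
Each occurs with probability p³ ≈ (0.407372)³ ≈ 6.76041103e-02.
By linearity: E[X] = C(43, 3)·p³ ≈ 12341 · 6.76041103e-02 ≈ 834.302326.
Since α = 2/3 < 1, p = c/n^{2/3} ≫ 1/n is above the triangle threshold p ~ 1/n. Asymptotically E[X] ~ (c³/6)·n^{3(1−α)} = (5³/6)·n^{1} → ∞; triangles are abundant w.h.p.

E[X] ≈ 834.302326; in regime p = Θ(1/n^{2/3}) E[X] diverges (above the triangle threshold p ~ 1/n).


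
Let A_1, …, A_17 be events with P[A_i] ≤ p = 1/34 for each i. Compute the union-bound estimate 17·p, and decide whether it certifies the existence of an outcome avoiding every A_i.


Union bound: P[∪_{i=1}^{17} A_i] ≤ Σ_i P[A_i] ≤ 17·p = 17·(1/34) = 1/2.
Numerically: 1/2 ≈ 0.50000.
Is 1/2 < 1? YES.
Since P[∪ A_i] ≤ 1/2 < 1, the complement has P[∩ A_i^c] ≥ 1 − 1/2 = 1/2 > 0, so some outcome avoids every A_i.

17·p = 1/2 ≈ 0.50000; existence CERTIFIED by the union bound.


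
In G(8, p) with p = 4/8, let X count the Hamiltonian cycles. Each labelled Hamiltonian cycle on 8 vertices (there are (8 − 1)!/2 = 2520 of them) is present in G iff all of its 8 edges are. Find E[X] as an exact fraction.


K_8 has (8 − 1)!/2 = 2520 labelled Hamiltonian cycles.
For each such Hamiltonian cycle H, let X_H = 1 if all 8 edges of H are present in G. Then P[X_H = 1] = p^{8} = (1/2)^{8} = 1/256.
By linearity of expectation: E[X] = Σ_H E[X_H] = 2520 · p^{8} = 2520 · 1/256 = 315/32.
Numerically: E[X] ≈ 9.8438.

E[X] = 2520 · (1/2)^{8} = 315/32 ≈ 9.8438.


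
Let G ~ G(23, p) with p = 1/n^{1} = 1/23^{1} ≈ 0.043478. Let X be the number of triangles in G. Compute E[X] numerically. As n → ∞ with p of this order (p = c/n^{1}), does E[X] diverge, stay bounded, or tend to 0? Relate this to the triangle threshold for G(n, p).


Number of potential triangles: C(23, 3) = 1771.
Each occurs with probability p³ ≈ (0.043478)³ ≈ 8.2189529e-05.
By linearity: E[X] = C(23, 3)·p³ ≈ 1771 · 8.2189529e-05 ≈ 0.14556.
Here α = 1, so p = 1/n is exactly at the triangle threshold p ~ 1/n. Asymptotically E[X] → c³/6 = 1³/6 = 1/6 ≈ 0.16667, a bounded constant. In this regime the triangle count is asymptotically Poisson(c³/6).

E[X] ≈ 0.14556; in regime p = Θ(1/n^{1}) E[X] stays bounded (at the triangle threshold p ~ 1/n).


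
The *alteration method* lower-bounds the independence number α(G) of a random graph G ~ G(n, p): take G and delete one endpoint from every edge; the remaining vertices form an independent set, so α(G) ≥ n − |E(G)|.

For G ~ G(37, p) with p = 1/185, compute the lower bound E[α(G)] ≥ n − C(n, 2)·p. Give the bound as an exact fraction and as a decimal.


E[|E(G)|] = C(37, 2)·p = 666 · (1/185) = 18/5.
E[α(G)] ≥ n − E[|E(G)|] = 37 − 18/5 = 167/5.
Numerically: ≈ 33.4000.
(This is only a lower bound; the true E[α(G)] may be larger.)

E[α(G)] ≥ 167/5 ≈ 33.4000.


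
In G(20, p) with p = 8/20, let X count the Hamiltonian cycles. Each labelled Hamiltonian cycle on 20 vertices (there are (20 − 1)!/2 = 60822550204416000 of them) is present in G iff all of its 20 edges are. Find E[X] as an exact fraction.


K_20 has (20 − 1)!/2 = 60822550204416000 labelled Hamiltonian cycles.
For each such Hamiltonian cycle H, let X_H = 1 if all 20 edges of H are present in G. Then P[X_H = 1] = p^{20} = (2/5)^{20} = 1048576/95367431640625.
By linearity of expectation: E[X] = Σ_H E[X_H] = 60822550204416000 · p^{20} = 60822550204416000 · 1048576/95367431640625 = 510216531225165692928/762939453125.
Numerically: E[X] ≈ 6.6875e+08.

E[X] = 60822550204416000 · (2/5)^{20} = 510216531225165692928/762939453125 ≈ 6.6875e+08.


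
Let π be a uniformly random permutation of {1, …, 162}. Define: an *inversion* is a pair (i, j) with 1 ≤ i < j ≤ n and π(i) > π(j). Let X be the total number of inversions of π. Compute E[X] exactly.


Write X = Σ X_I over the C(162, 2) = 13041 pairs i < j, with X_I the indicator of one inversion.
There are 13041 indicators.
For each fixed pair i < j, the values π(i) and π(j) are two distinct elements of {1, …, 162} in uniformly random order; by symmetry P[π(i) > π(j)] = 1/2.
By linearity: E[X] = 13041 · (1/2) = C(162, 2) · (1/2) = 13041/2 = 13041/2 ≈ 6520.500000.

E[X] = 13041/2 = 6520.500000.


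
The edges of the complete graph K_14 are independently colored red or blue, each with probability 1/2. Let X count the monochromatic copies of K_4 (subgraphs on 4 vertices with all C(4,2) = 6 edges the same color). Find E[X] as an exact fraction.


Let X = Σ_S X_S over the C(14, 4) = 1001 subsets S of size 4, where X_S = 1 if the K_4 on S is monochromatic.
For a fixed S, the K_4 on S has C(4, 2) = 6 edges. P[all 6 edges red] = (1/2)^6, and likewise for blue, so P[monochromatic] = 2·(1/2)^6 = 2^{1 − 6} = 1/32.
Summing: E[X] = C(14, 4) · 2^{1 − 6} = 1001 · 1/32 = 1001/32.
Numerically: E[X] ≈ 31.2812.

E[X] = C(14,4)·2^(1−C(4,2)) = 1001/32 ≈ 31.2812.


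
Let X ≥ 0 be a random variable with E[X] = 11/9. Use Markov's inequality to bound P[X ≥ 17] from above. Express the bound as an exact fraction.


μ = E[X] = 11/9, a = 17.
Markov: P[X ≥ 17] ≤ μ/a = (11/9)/17 = 11/153.
Numerically: ≈ 0.0719.
(Since a = 17 > μ = 1.2222, the bound 11/153 is < 1 and informative.)

P[X ≥ 17] ≤ 11/153 ≈ 0.0719.


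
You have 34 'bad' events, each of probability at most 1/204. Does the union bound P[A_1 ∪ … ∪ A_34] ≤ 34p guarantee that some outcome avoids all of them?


Union bound: P[∪_{i=1}^{34} A_i] ≤ Σ_i P[A_i] ≤ 34·p = 34·(1/204) = 1/6.
Numerically: 1/6 ≈ 0.1666667.
Is 1/6 < 1? YES.
Since P[∪ A_i] ≤ 1/6 < 1, the complement has P[∩ A_i^c] ≥ 1 − 1/6 = 5/6 > 0, so some outcome avoids every A_i.

34·p = 1/6 ≈ 0.1666667; existence CERTIFIED by the union bound.


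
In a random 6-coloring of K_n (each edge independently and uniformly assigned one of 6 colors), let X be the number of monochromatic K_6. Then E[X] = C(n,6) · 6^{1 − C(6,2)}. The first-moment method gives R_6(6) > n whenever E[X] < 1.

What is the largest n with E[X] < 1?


We need C(n, 6) · 6^{1 − 15} < 1, i.e. C(n, 6) < 6^{15 − 1} = 78364164096.
Check values of n near the boundary:
  n = 197: C(197, 6) = 75176946208; 75176946208 < 78364164096? YES
  n = 198: C(198, 6) = 77526225777; 77526225777 < 78364164096? YES
  n = 199: C(199, 6) = 79936367511; 79936367511 < 78364164096? NO
  n = 200: C(200, 6) = 82408626300; 82408626300 < 78364164096? NO
  n = 201: C(201, 6) = 84944276340; 84944276340 < 78364164096? NO
The largest n with C(n, 6) < 78364164096 is n = 198 (where E[X] = 25842075259/26121388032 ≈ 0.9893). Hence R_6(6) > 198, i.e. R_6(6) ≥ 199.

Largest n = 198; hence R_6(6) > 198.


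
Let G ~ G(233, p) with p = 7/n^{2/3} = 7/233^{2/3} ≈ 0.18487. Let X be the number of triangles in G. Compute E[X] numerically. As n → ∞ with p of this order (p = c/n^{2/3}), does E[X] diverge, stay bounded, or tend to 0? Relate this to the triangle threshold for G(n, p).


Number of potential triangles: C(233, 3) = 2081156.
Each occurs with probability p³ ≈ (0.18487)³ ≈ 6.3180386e-03.
By linearity: E[X] = C(233, 3)·p³ ≈ 2081156 · 6.3180386e-03 ≈ 13148.82403.
Since α = 2/3 < 1, p = c/n^{2/3} ≫ 1/n is above the triangle threshold p ~ 1/n. Asymptotically E[X] ~ (c³/6)·n^{3(1−α)} = (7³/6)·n^{1} → ∞; triangles are abundant w.h.p.

E[X] ≈ 13148.82403; in regime p = Θ(1/n^{2/3}) E[X] diverges (above the triangle threshold p ~ 1/n).


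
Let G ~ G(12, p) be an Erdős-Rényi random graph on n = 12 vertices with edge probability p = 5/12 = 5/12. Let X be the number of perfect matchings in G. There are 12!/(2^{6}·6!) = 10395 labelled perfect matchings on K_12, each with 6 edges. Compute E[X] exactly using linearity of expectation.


K_12 has 12!/(2^{6}·6!) = 10395 labelled perfect matchings.
For each such perfect matching H, let X_H = 1 if all 6 edges of H are present in G. Then P[X_H = 1] = p^{6} = (5/12)^{6} = 15625/2985984.
Summing the indicators: E[X] = Σ_H E[X_H] = 10395 · p^{6} = 10395 · 15625/2985984 = 6015625/110592.
Numerically: E[X] ≈ 54.39.

E[X] = 10395 · (5/12)^{6} = 6015625/110592 ≈ 54.39.


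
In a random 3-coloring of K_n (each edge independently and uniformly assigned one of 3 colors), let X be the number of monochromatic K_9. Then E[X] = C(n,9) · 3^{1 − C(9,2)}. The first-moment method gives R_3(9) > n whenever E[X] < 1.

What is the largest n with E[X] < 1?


We need C(n, 9) · 3^{1 − 36} < 1, i.e. C(n, 9) < 3^{36 − 1} = 50031545098999707.
Check values of n near the boundary:
  n = 295: C(295, 9) = 41221140106119260; 41221140106119260 < 50031545098999707? YES
  n = 296: C(296, 9) = 42513789098994080; 42513789098994080 < 50031545098999707? YES
  n = 297: C(297, 9) = 43842345008337645; 43842345008337645 < 50031545098999707? YES
  n = 298: C(298, 9) = 45207677551849890; 45207677551849890 < 50031545098999707? YES
  n = 299: C(299, 9) = 46610674441390059; 46610674441390059 < 50031545098999707? YES
  n = 300: C(300, 9) = 48052241692154700; 48052241692154700 < 50031545098999707? YES
  n = 301: C(301, 9) = 49533303936090975; 49533303936090975 < 50031545098999707? YES
  n = 302: C(302, 9) = 51054804739588650; 51054804739588650 < 50031545098999707? NO
  n = 303: C(303, 9) = 52617706925494425; 52617706925494425 < 50031545098999707? NO
  n = 304: C(304, 9) = 54222992899492560; 54222992899492560 < 50031545098999707? NO
The largest n with C(n, 9) < 50031545098999707 is n = 301 (where E[X] = 16511101312030325/16677181699666569 ≈ 0.99004). Hence R_3(9) > 301, i.e. R_3(9) ≥ 302.

Largest n = 301; hence R_3(9) > 301.


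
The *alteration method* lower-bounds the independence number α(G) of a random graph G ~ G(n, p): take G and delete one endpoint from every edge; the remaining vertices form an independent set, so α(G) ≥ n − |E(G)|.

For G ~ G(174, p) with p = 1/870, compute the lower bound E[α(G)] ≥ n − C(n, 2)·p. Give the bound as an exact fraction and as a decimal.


E[|E(G)|] = C(174, 2)·p = 15051 · (1/870) = 173/10.
E[α(G)] ≥ n − E[|E(G)|] = 174 − 173/10 = 1567/10.
Numerically: ≈ 156.700000.
(This is only a lower bound; the true E[α(G)] may be larger.)

E[α(G)] ≥ 1567/10 ≈ 156.700000.


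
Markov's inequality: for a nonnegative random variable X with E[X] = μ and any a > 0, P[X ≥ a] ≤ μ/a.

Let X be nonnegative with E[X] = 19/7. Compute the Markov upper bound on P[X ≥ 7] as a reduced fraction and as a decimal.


μ = E[X] = 19/7, a = 7.
Markov: P[X ≥ 7] ≤ μ/a = (19/7)/7 = 19/49.
Numerically: ≈ 0.388.
(Since a = 7 > μ = 2.714, the bound 19/49 is < 1 and informative.)

P[X ≥ 7] ≤ 19/49 ≈ 0.388.


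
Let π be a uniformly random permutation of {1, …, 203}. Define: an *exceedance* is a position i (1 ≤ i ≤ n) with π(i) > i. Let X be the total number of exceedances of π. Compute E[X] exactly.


Write X = Σ_{i=1}^{203} X_i, where X_i = 1_{π(i) > i}.
For each fixed i, π(i) is uniform over {1, …, 203} (marginal of a uniform permutation), so P[π(i) > i] = (n − i)/n. Summing: Σ_{i=1}^{203} (n − i)/n = (0 + 1 + … + 202)/203 = 203(203 − 1)/(2·203) = (203 − 1)/2.
Hence E[X] = Σ_{i=1}^{203} (203 − i)/203 = 101 ≈ 101.000000.

E[X] = 101 = 101.000000.
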